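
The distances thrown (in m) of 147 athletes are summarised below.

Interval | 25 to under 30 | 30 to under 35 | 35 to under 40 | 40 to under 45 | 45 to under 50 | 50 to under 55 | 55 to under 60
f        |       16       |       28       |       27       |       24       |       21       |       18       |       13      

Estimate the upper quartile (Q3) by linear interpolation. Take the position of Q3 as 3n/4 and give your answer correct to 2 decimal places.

Cumulative frequencies: 16, 44, 71, 95, 116, 134, 147
n = 147; position = 3n/4 = 110.25.
This falls in the class 45 to under 50: L = 45, F = 95, f = 21, h = 5.
Upper quartile ≈ 45 + ((110.25 − 95) / 21) × 5 = 48.6310

48.63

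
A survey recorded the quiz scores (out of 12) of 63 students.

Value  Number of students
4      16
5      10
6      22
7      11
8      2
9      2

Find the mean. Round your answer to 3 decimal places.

Values: 4, 5, 6, 7, 8, 9
Σfx = 16×4 + 10×5 + 22×6 + 11×7 + 2×8 + 2×9 = 357
n = Σf = 63
Mean = 357 / 63 = 5.6667

5.667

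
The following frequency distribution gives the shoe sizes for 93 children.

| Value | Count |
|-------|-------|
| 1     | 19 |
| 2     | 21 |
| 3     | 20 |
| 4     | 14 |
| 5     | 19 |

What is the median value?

Cumulative frequencies: 19, 40, 60, 74, 93
n = 93, so the median is the value in position (n+1)/2 = 47.
Position 47 falls at value 3.

3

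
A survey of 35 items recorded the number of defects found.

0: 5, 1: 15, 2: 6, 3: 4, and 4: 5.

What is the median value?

Cumulative frequencies: 5, 20, 26, 30, 35
n = 35, so the median is the value in position (n+1)/2 = 18.
Position 18 falls at value 1.

1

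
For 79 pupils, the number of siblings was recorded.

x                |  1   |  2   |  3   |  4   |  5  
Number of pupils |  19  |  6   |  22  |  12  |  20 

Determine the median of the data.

3

Cumulative frequencies: 19, 25, 47, 59, 79
n = 79, so the median is the value in position (n+1)/2 = 40.
Position 40 falls at value 3.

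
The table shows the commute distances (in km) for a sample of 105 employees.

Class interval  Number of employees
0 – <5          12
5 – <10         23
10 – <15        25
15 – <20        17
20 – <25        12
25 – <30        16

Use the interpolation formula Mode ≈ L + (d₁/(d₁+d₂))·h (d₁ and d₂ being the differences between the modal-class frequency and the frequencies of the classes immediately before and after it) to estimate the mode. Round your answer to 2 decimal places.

11.00

Modal class: 10 – <15 (highest frequency 25).
d₁ = 25 − 23 = 2, d₂ = 25 − 17 = 8
Mode ≈ 10 + (2/(2+8)) × 5 = 10 + 1.0000 = 11.0000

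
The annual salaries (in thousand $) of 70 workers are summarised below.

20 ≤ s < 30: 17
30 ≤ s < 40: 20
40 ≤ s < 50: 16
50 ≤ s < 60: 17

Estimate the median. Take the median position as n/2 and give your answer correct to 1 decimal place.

39.0

Cumulative frequencies: 17, 37, 53, 70
n = 70; position = n/2 = 35.
This falls in the class 30 ≤ s < 40: L = 30, F = 17, f = 20, h = 10.
Median ≈ 30 + ((35 − 17) / 20) × 10 = 39.0000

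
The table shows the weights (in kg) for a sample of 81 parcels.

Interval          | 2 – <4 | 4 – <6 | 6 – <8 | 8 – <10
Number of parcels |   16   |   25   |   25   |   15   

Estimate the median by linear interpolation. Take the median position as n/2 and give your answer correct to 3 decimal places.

5.960

Cumulative frequencies: 16, 41, 66, 81
n = 81; position = n/2 = 40.5.
This falls in the class 4 – <6: L = 4, F = 16, f = 25, h = 2.
Median ≈ 4 + ((40.5 − 16) / 25) × 2 = 5.9600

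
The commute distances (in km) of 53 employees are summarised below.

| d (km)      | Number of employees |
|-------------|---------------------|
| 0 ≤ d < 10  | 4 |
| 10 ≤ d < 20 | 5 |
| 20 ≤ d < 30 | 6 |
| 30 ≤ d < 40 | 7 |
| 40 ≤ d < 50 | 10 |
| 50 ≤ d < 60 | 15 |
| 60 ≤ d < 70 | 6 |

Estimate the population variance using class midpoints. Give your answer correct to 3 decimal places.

318.904

Midpoints: 5, 15, 25, 35, 45, 55, 65
n = 53, Σfm = 2155, mean = 40.6604
Σfm² = 104525
Σf(m − x̄)² = Σfm² − (Σfm)²/n = 104525 − 2155²/53 = 16901.8868
Population variance = 16901.8868 / 53 = 318.9035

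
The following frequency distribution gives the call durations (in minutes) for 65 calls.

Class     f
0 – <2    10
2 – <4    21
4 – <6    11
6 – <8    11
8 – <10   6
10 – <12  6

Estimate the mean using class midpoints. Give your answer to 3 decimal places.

Midpoints: 1, 3, 5, 7, 9, 11
Σfm = 10×1 + 21×3 + 11×5 + 11×7 + 6×9 + 6×11 = 325
n = Σf = 65
Mean = 325 / 65 = 5.0000

5.000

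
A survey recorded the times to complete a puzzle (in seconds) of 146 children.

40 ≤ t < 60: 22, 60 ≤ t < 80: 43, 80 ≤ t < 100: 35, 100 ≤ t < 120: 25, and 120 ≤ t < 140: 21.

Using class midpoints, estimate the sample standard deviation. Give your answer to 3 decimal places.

Midpoints: 50, 70, 90, 110, 130
n = 146, Σfm = 12740, mean = 87.2603
Σfm² = 1206600
Σf(m − x̄)² = Σfm² − (Σfm)²/n = 1206600 − 12740²/146 = 94904.1096
Sample variance = 94904.1096 / 145 = 654.5111
Standard deviation = √654.5111 = 25.5834

25.583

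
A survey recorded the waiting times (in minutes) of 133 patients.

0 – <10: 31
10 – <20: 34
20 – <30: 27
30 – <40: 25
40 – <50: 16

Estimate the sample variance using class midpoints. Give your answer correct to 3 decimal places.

178.458

Midpoints: 5, 15, 25, 35, 45
n = 133, Σfm = 2935, mean = 22.0677
Σfm² = 88325
Σf(m − x̄)² = Σfm² − (Σfm)²/n = 88325 − 2935²/133 = 23556.3910
Sample variance = 23556.3910 / 132 = 178.4575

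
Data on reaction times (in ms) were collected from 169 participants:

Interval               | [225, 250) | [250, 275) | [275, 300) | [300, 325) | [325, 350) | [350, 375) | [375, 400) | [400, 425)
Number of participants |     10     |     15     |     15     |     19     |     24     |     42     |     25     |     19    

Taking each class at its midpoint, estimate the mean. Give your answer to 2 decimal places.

339.72

Midpoints: 237.5, 262.5, 287.5, 312.5, 337.5, 362.5, 387.5, 412.5
Σfm = 10×237.5 + 15×262.5 + 15×287.5 + 19×312.5 + 24×337.5 + 42×362.5 + 25×387.5 + 19×412.5 = 57412.5
n = Σf = 169
Mean = 57412.5 / 169 = 339.7189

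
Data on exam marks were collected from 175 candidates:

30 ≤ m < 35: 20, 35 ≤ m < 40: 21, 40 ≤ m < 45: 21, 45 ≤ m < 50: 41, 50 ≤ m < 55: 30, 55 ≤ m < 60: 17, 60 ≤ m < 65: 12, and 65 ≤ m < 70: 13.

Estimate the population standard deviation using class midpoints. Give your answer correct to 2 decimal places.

Midpoints: 32.5, 37.5, 42.5, 47.5, 52.5, 57.5, 62.5, 67.5
n = 175, Σfm = 8457.5, mean = 48.3286
Σfm² = 426093.75
Σf(m − x̄)² = Σfm² − (Σfm)²/n = 426093.75 − 8457.5²/175 = 17354.8571
Population variance = 17354.8571 / 175 = 99.1706
Standard deviation = √99.1706 = 9.9584

9.96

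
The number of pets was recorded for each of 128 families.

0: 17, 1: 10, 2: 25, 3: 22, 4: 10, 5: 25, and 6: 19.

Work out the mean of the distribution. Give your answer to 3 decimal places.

3.164

Values: 0, 1, 2, 3, 4, 5, 6
Σfx = 17×0 + 10×1 + 25×2 + 22×3 + 10×4 + 25×5 + 19×6 = 405
n = Σf = 128
Mean = 405 / 128 = 3.1641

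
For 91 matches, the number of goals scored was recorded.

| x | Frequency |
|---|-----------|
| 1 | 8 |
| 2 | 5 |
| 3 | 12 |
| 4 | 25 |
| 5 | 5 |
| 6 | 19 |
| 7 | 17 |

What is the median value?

Cumulative frequencies: 8, 13, 25, 50, 55, 74, 91
n = 91, so the median is the value in position (n+1)/2 = 46.
Position 46 falls at value 4.

4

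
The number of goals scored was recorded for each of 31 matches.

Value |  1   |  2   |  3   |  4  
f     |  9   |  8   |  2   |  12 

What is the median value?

2

Cumulative frequencies: 9, 17, 19, 31
n = 31, so the median is the value in position (n+1)/2 = 16.
Position 16 falls at value 2.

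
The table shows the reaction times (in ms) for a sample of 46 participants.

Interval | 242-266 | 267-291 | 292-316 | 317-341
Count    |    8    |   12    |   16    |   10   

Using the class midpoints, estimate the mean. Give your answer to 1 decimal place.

Midpoints: 254, 279, 304, 329
Σfm = 8×254 + 12×279 + 16×304 + 10×329 = 13534
n = Σf = 46
Mean = 13534 / 46 = 294.2174

294.2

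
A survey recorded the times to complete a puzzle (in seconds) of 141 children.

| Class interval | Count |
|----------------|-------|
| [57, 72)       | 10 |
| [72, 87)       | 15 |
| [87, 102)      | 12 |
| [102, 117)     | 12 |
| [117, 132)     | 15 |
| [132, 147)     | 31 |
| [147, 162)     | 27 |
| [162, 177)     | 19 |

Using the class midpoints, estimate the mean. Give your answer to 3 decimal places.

126.734

Midpoints: 64.5, 79.5, 94.5, 109.5, 124.5, 139.5, 154.5, 169.5
Σfm = 10×64.5 + 15×79.5 + 12×94.5 + 12×109.5 + 15×124.5 + 31×139.5 + 27×154.5 + 19×169.5 = 17869.5
n = Σf = 141
Mean = 17869.5 / 141 = 126.7340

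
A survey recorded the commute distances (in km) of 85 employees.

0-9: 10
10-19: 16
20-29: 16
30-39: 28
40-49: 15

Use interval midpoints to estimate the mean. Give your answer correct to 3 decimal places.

Midpoints: 4.5, 14.5, 24.5, 34.5, 44.5
Σfm = 10×4.5 + 16×14.5 + 16×24.5 + 28×34.5 + 15×44.5 = 2302.5
n = Σf = 85
Mean = 2302.5 / 85 = 27.0882

27.088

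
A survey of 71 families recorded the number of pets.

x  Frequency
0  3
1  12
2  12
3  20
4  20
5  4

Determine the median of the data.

Cumulative frequencies: 3, 15, 27, 47, 67, 71
n = 71, so the median is the value in position (n+1)/2 = 36.
Position 36 falls at value 3.

3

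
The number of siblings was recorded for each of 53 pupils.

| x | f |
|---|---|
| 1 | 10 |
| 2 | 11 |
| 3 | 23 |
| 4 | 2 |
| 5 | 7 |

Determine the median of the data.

3

Cumulative frequencies: 10, 21, 44, 46, 53
n = 53, so the median is the value in position (n+1)/2 = 27.
Position 27 falls at value 3.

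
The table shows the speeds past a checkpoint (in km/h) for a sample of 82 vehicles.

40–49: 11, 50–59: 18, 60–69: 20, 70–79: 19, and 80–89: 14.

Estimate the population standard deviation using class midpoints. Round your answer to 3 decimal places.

Midpoints: 44.5, 54.5, 64.5, 74.5, 84.5
n = 82, Σfm = 5359, mean = 65.3537
Σfm² = 363870.5
Σf(m − x̄)² = Σfm² − (Σfm)²/n = 363870.5 − 5359²/82 = 13640.2439
Population variance = 13640.2439 / 82 = 166.3444
Standard deviation = √166.3444 = 12.8975

12.897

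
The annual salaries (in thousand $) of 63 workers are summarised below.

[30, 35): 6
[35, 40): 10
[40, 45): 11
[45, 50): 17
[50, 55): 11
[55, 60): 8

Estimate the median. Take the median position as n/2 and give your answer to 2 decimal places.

46.32

Cumulative frequencies: 6, 16, 27, 44, 55, 63
n = 63; position = n/2 = 31.5.
This falls in the class [45, 50): L = 45, F = 27, f = 17, h = 5.
Median ≈ 45 + ((31.5 − 27) / 17) × 5 = 46.3235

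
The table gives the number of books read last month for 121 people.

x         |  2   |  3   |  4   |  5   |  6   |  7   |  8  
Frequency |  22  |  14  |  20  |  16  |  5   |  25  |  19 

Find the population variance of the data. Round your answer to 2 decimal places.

Values: 2, 3, 4, 5, 6, 7, 8
n = 121, Σfx = 603, mean = 4.9835
Σfx² = 3555
Σf(x − x̄)² = Σfx² − (Σfx)²/n = 3555 − 603²/121 = 549.9669
Population variance = 549.9669 / 121 = 4.5452

4.55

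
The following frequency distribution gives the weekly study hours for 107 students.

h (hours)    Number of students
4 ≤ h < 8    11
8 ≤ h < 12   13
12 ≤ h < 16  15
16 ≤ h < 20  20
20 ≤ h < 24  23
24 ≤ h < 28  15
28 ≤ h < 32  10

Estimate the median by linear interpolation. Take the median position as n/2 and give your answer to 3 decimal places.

Cumulative frequencies: 11, 24, 39, 59, 82, 97, 107
n = 107; position = n/2 = 53.5.
This falls in the class 16 ≤ h < 20: L = 16, F = 39, f = 20, h = 4.
Median ≈ 16 + ((53.5 − 39) / 20) × 4 = 18.9000

18.900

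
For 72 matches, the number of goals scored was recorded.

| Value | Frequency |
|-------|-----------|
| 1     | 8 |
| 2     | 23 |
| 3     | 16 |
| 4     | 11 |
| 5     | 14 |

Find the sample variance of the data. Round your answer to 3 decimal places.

Values: 1, 2, 3, 4, 5
n = 72, Σfx = 216, mean = 3.0000
Σfx² = 770
Σf(x − x̄)² = Σfx² − (Σfx)²/n = 770 − 216²/72 = 122.0000
Sample variance = 122.0000 / 71 = 1.7183

1.718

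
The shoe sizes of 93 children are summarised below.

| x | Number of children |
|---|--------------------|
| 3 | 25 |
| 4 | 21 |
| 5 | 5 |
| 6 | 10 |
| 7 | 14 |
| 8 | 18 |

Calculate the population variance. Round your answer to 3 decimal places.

Values: 3, 4, 5, 6, 7, 8
n = 93, Σfx = 486, mean = 5.2258
Σfx² = 2884
Σf(x − x̄)² = Σfx² − (Σfx)²/n = 2884 − 486²/93 = 344.2581
Population variance = 344.2581 / 93 = 3.7017

3.702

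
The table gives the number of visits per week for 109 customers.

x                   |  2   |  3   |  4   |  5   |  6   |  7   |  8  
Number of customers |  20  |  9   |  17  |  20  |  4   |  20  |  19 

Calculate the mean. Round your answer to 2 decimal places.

Values: 2, 3, 4, 5, 6, 7, 8
Σfx = 20×2 + 9×3 + 17×4 + 20×5 + 4×6 + 20×7 + 19×8 = 551
n = Σf = 109
Mean = 551 / 109 = 5.0550

5.06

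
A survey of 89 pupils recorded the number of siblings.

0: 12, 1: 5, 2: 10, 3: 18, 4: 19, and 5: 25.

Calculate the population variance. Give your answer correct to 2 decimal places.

2.87

Values: 0, 1, 2, 3, 4, 5
n = 89, Σfx = 280, mean = 3.1461
Σfx² = 1136
Σf(x − x̄)² = Σfx² − (Σfx)²/n = 1136 − 280²/89 = 255.1011
Population variance = 255.1011 / 89 = 2.8663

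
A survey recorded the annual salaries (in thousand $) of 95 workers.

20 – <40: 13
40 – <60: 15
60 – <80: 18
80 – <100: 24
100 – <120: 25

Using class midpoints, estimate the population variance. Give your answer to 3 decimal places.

755.945

Midpoints: 30, 50, 70, 90, 110
n = 95, Σfm = 7310, mean = 76.9474
Σfm² = 634300
Σf(m − x̄)² = Σfm² − (Σfm)²/n = 634300 − 7310²/95 = 71814.7368
Population variance = 71814.7368 / 95 = 755.9446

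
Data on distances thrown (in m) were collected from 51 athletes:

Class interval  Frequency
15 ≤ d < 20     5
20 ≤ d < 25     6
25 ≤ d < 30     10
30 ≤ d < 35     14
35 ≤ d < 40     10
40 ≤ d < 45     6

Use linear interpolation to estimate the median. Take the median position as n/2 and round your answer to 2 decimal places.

31.61

Cumulative frequencies: 5, 11, 21, 35, 45, 51
n = 51; position = n/2 = 25.5.
This falls in the class 30 ≤ d < 35: L = 30, F = 21, f = 14, h = 5.
Median ≈ 30 + ((25.5 − 21) / 14) × 5 = 31.6071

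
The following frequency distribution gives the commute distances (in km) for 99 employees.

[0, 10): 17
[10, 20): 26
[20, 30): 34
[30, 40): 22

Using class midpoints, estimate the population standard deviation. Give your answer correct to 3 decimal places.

10.121

Midpoints: 5, 15, 25, 35
n = 99, Σfm = 2095, mean = 21.1616
Σfm² = 54475
Σf(m − x̄)² = Σfm² − (Σfm)²/n = 54475 − 2095²/99 = 10141.4141
Population variance = 10141.4141 / 99 = 102.4385
Standard deviation = √102.4385 = 10.1212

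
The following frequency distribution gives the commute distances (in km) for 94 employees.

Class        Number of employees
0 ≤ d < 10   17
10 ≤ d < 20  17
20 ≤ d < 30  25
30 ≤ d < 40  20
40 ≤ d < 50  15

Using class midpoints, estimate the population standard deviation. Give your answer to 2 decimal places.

13.25

Midpoints: 5, 15, 25, 35, 45
n = 94, Σfm = 2340, mean = 24.8936
Σfm² = 74750
Σf(m − x̄)² = Σfm² − (Σfm)²/n = 74750 − 2340²/94 = 16498.9362
Population variance = 16498.9362 / 94 = 175.5206
Standard deviation = √175.5206 = 13.2484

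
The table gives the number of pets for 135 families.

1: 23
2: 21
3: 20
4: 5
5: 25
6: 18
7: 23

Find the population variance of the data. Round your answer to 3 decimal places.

Values: 1, 2, 3, 4, 5, 6, 7
n = 135, Σfx = 539, mean = 3.9926
Σfx² = 2767
Σf(x − x̄)² = Σfx² − (Σfx)²/n = 2767 − 539²/135 = 614.9926
Population variance = 614.9926 / 135 = 4.5555

4.556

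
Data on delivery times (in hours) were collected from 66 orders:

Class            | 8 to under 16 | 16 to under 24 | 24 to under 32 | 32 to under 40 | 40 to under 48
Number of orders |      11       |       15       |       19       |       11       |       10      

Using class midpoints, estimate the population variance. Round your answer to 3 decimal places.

106.138

Midpoints: 12, 20, 28, 36, 44
n = 66, Σfm = 1800, mean = 27.2727
Σfm² = 56096
Σf(m − x̄)² = Σfm² − (Σfm)²/n = 56096 − 1800²/66 = 7005.0909
Population variance = 7005.0909 / 66 = 106.1377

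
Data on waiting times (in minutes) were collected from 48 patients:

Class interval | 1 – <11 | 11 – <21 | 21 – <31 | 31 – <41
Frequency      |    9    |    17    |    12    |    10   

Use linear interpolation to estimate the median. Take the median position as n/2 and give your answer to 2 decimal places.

Cumulative frequencies: 9, 26, 38, 48
n = 48; position = n/2 = 24.
This falls in the class 11 – <21: L = 11, F = 9, f = 17, h = 10.
Median ≈ 11 + ((24 − 9) / 17) × 10 = 19.8235

19.82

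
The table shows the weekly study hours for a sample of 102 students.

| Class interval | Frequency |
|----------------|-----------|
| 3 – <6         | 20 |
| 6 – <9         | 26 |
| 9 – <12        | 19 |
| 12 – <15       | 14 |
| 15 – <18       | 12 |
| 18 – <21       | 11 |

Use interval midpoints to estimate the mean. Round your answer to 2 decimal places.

Midpoints: 4.5, 7.5, 10.5, 13.5, 16.5, 19.5
Σfm = 20×4.5 + 26×7.5 + 19×10.5 + 14×13.5 + 12×16.5 + 11×19.5 = 1086
n = Σf = 102
Mean = 1086 / 102 = 10.6471

10.65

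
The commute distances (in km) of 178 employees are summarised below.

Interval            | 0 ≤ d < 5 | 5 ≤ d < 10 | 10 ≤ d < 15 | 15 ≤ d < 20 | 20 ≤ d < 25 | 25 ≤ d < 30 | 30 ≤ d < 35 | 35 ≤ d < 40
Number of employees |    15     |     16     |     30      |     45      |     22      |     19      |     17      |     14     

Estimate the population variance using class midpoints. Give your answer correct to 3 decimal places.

Midpoints: 2.5, 7.5, 12.5, 17.5, 22.5, 27.5, 32.5, 37.5
n = 178, Σfm = 3415, mean = 19.1854
Σfm² = 82612.5
Σf(m − x̄)² = Σfm² − (Σfm)²/n = 82612.5 − 3415²/178 = 17094.3820
Population variance = 17094.3820 / 178 = 96.0359

96.036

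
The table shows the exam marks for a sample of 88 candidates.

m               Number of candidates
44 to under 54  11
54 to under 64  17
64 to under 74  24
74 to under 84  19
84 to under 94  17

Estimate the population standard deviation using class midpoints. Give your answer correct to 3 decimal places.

12.871

Midpoints: 49, 59, 69, 79, 89
n = 88, Σfm = 6212, mean = 70.5909
Σfm² = 453088
Σf(m − x̄)² = Σfm² − (Σfm)²/n = 453088 − 6212²/88 = 14577.2727
Population variance = 14577.2727 / 88 = 165.6508
Standard deviation = √165.6508 = 12.8705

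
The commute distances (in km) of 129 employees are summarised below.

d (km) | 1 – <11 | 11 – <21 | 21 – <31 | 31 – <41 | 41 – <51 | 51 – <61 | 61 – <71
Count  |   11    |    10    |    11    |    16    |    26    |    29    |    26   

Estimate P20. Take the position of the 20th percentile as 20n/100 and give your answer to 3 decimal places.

25.364

Cumulative frequencies: 11, 21, 32, 48, 74, 103, 129
n = 129; position = 20n/100 = 25.8.
This falls in the class 21 – <31: L = 21, F = 21, f = 11, h = 10.
20th percentile ≈ 21 + ((25.8 − 21) / 11) × 10 = 25.3636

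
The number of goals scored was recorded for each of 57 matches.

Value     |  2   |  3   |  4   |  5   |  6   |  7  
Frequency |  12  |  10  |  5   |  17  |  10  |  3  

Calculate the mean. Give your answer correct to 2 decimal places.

4.21

Values: 2, 3, 4, 5, 6, 7
Σfx = 12×2 + 10×3 + 5×4 + 17×5 + 10×6 + 3×7 = 240
n = Σf = 57
Mean = 240 / 57 = 4.2105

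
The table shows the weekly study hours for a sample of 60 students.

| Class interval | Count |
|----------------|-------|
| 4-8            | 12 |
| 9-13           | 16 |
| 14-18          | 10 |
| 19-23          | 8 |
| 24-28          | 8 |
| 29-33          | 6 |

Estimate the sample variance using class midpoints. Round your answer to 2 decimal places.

66.92

Midpoints: 6, 11, 16, 21, 26, 31
n = 60, Σfm = 970, mean = 16.1667
Σfm² = 19630
Σf(m − x̄)² = Σfm² − (Σfm)²/n = 19630 − 970²/60 = 3948.3333
Sample variance = 3948.3333 / 59 = 66.9209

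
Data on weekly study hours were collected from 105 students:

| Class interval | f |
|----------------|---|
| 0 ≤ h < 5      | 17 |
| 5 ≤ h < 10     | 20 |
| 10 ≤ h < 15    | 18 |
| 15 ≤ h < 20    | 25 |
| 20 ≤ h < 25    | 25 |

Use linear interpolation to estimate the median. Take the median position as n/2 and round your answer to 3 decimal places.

14.306

Cumulative frequencies: 17, 37, 55, 80, 105
n = 105; position = n/2 = 52.5.
This falls in the class 10 ≤ h < 15: L = 10, F = 37, f = 18, h = 5.
Median ≈ 10 + ((52.5 − 37) / 18) × 5 = 14.3056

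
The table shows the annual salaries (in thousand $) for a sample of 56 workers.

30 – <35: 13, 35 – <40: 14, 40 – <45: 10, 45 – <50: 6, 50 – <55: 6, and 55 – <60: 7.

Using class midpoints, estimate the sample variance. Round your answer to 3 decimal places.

72.265

Midpoints: 32.5, 37.5, 42.5, 47.5, 52.5, 57.5
n = 56, Σfm = 2375, mean = 42.4107
Σfm² = 104700
Σf(m − x̄)² = Σfm² − (Σfm)²/n = 104700 − 2375²/56 = 3974.5536
Sample variance = 3974.5536 / 55 = 72.2646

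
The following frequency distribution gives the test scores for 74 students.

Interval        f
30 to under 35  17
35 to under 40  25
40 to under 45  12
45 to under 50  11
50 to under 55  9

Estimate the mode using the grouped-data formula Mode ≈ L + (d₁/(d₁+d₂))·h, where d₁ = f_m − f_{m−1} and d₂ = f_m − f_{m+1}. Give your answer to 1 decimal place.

36.9

Modal class: 35 to under 40 (highest frequency 25).
d₁ = 25 − 17 = 8, d₂ = 25 − 12 = 13
Mode ≈ 35 + (8/(8+13)) × 5 = 35 + 1.9048 = 36.9048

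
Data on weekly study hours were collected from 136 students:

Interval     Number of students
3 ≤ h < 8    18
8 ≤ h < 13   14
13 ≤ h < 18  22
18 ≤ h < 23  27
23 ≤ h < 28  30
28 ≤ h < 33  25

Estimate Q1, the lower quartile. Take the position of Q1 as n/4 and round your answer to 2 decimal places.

Cumulative frequencies: 18, 32, 54, 81, 111, 136
n = 136; position = n/4 = 34.
This falls in the class 13 ≤ h < 18: L = 13, F = 32, f = 22, h = 5.
Lower quartile ≈ 13 + ((34 − 32) / 22) × 5 = 13.4545

13.45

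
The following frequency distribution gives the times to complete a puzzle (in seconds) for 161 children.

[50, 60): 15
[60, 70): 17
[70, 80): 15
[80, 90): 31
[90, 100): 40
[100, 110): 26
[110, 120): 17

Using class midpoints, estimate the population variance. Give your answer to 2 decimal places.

Midpoints: 55, 65, 75, 85, 95, 105, 115
n = 161, Σfm = 14175, mean = 88.0435
Σfm² = 1298025
Σf(m − x̄)² = Σfm² − (Σfm)²/n = 1298025 − 14175²/161 = 50008.6957
Population variance = 50008.6957 / 161 = 310.6130

310.61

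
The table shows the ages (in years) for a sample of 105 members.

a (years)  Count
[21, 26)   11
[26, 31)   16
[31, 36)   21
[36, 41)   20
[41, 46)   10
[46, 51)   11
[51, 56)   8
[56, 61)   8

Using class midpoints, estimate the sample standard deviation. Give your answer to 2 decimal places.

10.26

Midpoints: 23.5, 28.5, 33.5, 38.5, 43.5, 48.5, 53.5, 58.5
n = 105, Σfm = 4052.5, mean = 38.5952
Σfm² = 167356.25
Σf(m − x̄)² = Σfm² − (Σfm)²/n = 167356.25 − 4052.5²/105 = 10949.0476
Sample variance = 10949.0476 / 104 = 105.2793
Standard deviation = √105.2793 = 10.2606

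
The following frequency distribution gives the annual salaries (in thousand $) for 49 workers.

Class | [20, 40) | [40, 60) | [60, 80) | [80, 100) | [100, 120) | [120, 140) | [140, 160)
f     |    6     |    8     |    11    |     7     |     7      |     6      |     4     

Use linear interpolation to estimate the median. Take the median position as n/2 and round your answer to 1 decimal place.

Cumulative frequencies: 6, 14, 25, 32, 39, 45, 49
n = 49; position = n/2 = 24.5.
This falls in the class [60, 80): L = 60, F = 14, f = 11, h = 20.
Median ≈ 60 + ((24.5 − 14) / 11) × 20 = 79.0909

79.1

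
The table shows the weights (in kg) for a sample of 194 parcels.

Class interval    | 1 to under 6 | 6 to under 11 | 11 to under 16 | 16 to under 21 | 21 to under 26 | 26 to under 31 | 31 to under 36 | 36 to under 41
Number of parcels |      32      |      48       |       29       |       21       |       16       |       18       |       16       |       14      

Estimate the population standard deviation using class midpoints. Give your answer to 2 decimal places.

11.02

Midpoints: 3.5, 8.5, 13.5, 18.5, 23.5, 28.5, 33.5, 38.5
n = 194, Σfm = 3264, mean = 16.8247
Σfm² = 78496.5
Σf(m − x̄)² = Σfm² − (Σfm)²/n = 78496.5 − 3264²/194 = 23580.5412
Population variance = 23580.5412 / 194 = 121.5492
Standard deviation = √121.5492 = 11.0249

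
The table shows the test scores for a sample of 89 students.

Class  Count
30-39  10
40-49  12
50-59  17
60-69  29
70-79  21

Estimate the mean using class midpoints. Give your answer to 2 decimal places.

58.88

Midpoints: 34.5, 44.5, 54.5, 64.5, 74.5
Σfm = 10×34.5 + 12×44.5 + 17×54.5 + 29×64.5 + 21×74.5 = 5240.5
n = Σf = 89
Mean = 5240.5 / 89 = 58.8820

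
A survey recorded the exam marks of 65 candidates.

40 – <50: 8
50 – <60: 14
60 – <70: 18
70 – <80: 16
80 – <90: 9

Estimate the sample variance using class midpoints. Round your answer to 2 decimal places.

152.74

Midpoints: 45, 55, 65, 75, 85
n = 65, Σfm = 4265, mean = 65.6154
Σfm² = 289625
Σf(m − x̄)² = Σfm² − (Σfm)²/n = 289625 − 4265²/65 = 9775.3846
Sample variance = 9775.3846 / 64 = 152.7404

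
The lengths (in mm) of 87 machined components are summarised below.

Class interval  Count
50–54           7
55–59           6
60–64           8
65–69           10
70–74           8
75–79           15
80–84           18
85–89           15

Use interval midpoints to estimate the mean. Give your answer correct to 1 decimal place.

73.4

Midpoints: 52, 57, 62, 67, 72, 77, 82, 87
Σfm = 7×52 + 6×57 + 8×62 + 10×67 + 8×72 + 15×77 + 18×82 + 15×87 = 6384
n = Σf = 87
Mean = 6384 / 87 = 73.3793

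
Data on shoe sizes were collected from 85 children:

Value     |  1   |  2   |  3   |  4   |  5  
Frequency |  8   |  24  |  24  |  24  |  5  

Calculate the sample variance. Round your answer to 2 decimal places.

1.19

Values: 1, 2, 3, 4, 5
n = 85, Σfx = 249, mean = 2.9294
Σfx² = 829
Σf(x − x̄)² = Σfx² − (Σfx)²/n = 829 − 249²/85 = 99.5765
Sample variance = 99.5765 / 84 = 1.1854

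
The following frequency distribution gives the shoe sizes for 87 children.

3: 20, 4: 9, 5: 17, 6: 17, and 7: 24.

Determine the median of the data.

5

Cumulative frequencies: 20, 29, 46, 63, 87
n = 87, so the median is the value in position (n+1)/2 = 44.
Position 44 falls at value 5.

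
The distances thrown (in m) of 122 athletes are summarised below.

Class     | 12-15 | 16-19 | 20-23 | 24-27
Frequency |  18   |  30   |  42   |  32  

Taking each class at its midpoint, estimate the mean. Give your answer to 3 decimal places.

20.385

Midpoints: 13.5, 17.5, 21.5, 25.5
Σfm = 18×13.5 + 30×17.5 + 42×21.5 + 32×25.5 = 2487
n = Σf = 122
Mean = 2487 / 122 = 20.3852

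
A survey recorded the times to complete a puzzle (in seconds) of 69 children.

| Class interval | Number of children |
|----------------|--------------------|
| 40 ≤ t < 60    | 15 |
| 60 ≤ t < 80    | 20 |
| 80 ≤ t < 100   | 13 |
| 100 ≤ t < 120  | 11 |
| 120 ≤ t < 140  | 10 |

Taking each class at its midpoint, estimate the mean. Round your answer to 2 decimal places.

84.49

Midpoints: 50, 70, 90, 110, 130
Σfm = 15×50 + 20×70 + 13×90 + 11×110 + 10×130 = 5830
n = Σf = 69
Mean = 5830 / 69 = 84.4928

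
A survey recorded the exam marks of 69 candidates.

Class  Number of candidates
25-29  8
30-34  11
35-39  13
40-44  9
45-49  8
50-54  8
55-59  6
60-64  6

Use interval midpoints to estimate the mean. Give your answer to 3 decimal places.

42.507

Midpoints: 27, 32, 37, 42, 47, 52, 57, 62
Σfm = 8×27 + 11×32 + 13×37 + 9×42 + 8×47 + 8×52 + 6×57 + 6×62 = 2933
n = Σf = 69
Mean = 2933 / 69 = 42.5072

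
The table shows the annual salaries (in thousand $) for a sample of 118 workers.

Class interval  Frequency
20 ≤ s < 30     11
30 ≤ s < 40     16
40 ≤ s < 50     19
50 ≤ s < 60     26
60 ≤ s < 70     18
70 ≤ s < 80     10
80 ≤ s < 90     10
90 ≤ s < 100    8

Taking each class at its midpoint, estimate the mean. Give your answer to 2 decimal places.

56.36

Midpoints: 25, 35, 45, 55, 65, 75, 85, 95
Σfm = 11×25 + 16×35 + 19×45 + 26×55 + 18×65 + 10×75 + 10×85 + 8×95 = 6650
n = Σf = 118
Mean = 6650 / 118 = 56.3559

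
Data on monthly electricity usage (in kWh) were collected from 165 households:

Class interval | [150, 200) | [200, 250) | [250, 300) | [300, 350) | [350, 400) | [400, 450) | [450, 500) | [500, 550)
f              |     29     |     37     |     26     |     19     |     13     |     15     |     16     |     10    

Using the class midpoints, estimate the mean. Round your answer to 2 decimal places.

Midpoints: 175, 225, 275, 325, 375, 425, 475, 525
Σfm = 29×175 + 37×225 + 26×275 + 19×325 + 13×375 + 15×425 + 16×475 + 10×525 = 50825
n = Σf = 165
Mean = 50825 / 165 = 308.0303

308.03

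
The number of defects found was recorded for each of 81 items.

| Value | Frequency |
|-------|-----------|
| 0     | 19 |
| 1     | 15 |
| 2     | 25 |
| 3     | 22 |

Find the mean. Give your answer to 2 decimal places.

Values: 0, 1, 2, 3
Σfx = 19×0 + 15×1 + 25×2 + 22×3 = 131
n = Σf = 81
Mean = 131 / 81 = 1.6173

1.62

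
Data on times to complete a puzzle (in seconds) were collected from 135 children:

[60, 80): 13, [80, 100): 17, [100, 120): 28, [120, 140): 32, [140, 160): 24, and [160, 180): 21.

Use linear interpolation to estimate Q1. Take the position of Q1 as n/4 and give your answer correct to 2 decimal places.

Cumulative frequencies: 13, 30, 58, 90, 114, 135
n = 135; position = n/4 = 33.75.
This falls in the class [100, 120): L = 100, F = 30, f = 28, h = 20.
Lower quartile ≈ 100 + ((33.75 − 30) / 28) × 20 = 102.6786

102.68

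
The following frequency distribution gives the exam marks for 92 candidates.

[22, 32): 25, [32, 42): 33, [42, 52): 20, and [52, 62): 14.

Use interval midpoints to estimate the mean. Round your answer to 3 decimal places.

Midpoints: 27, 37, 47, 57
Σfm = 25×27 + 33×37 + 20×47 + 14×57 = 3634
n = Σf = 92
Mean = 3634 / 92 = 39.5000

39.500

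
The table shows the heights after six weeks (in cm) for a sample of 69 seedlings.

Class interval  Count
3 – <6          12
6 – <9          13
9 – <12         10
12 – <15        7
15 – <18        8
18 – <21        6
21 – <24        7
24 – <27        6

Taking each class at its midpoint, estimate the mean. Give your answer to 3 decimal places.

13.196

Midpoints: 4.5, 7.5, 10.5, 13.5, 16.5, 19.5, 22.5, 25.5
Σfm = 12×4.5 + 13×7.5 + 10×10.5 + 7×13.5 + 8×16.5 + 6×19.5 + 7×22.5 + 6×25.5 = 910.5
n = Σf = 69
Mean = 910.5 / 69 = 13.1957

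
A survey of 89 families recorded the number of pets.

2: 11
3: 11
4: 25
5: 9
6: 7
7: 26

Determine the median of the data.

4

Cumulative frequencies: 11, 22, 47, 56, 63, 89
n = 89, so the median is the value in position (n+1)/2 = 45.
Position 45 falls at value 4.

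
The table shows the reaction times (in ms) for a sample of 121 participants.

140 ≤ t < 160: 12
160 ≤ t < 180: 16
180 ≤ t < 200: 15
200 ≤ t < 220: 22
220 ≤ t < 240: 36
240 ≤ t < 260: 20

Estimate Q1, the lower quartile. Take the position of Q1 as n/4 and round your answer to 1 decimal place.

Cumulative frequencies: 12, 28, 43, 65, 101, 121
n = 121; position = n/4 = 30.25.
This falls in the class 180 ≤ t < 200: L = 180, F = 28, f = 15, h = 20.
Lower quartile ≈ 180 + ((30.25 − 28) / 15) × 20 = 183.0000

183.0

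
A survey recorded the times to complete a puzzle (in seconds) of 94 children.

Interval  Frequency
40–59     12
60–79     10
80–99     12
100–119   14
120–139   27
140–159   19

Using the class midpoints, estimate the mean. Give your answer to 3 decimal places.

Midpoints: 49.5, 69.5, 89.5, 109.5, 129.5, 149.5
Σfm = 12×49.5 + 10×69.5 + 12×89.5 + 14×109.5 + 27×129.5 + 19×149.5 = 10233
n = Σf = 94
Mean = 10233 / 94 = 108.8617

108.862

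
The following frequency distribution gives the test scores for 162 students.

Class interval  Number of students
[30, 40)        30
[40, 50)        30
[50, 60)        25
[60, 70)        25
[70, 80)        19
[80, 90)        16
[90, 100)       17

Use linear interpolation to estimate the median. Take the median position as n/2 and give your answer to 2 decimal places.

Cumulative frequencies: 30, 60, 85, 110, 129, 145, 162
n = 162; position = n/2 = 81.
This falls in the class [50, 60): L = 50, F = 60, f = 25, h = 10.
Median ≈ 50 + ((81 − 60) / 25) × 10 = 58.4000

58.40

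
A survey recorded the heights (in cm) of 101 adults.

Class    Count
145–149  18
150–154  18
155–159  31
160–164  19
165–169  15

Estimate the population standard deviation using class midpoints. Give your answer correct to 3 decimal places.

Midpoints: 147, 152, 157, 162, 167
n = 101, Σfm = 15832, mean = 156.7525
Σfm² = 2485924
Σf(m − x̄)² = Σfm² − (Σfm)²/n = 2485924 − 15832²/101 = 4218.8119
Population variance = 4218.8119 / 101 = 41.7704
Standard deviation = √41.7704 = 6.4630

6.463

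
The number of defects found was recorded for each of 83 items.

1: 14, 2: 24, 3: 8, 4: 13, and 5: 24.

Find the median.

3

Cumulative frequencies: 14, 38, 46, 59, 83
n = 83, so the median is the value in position (n+1)/2 = 42.
Position 42 falls at value 3.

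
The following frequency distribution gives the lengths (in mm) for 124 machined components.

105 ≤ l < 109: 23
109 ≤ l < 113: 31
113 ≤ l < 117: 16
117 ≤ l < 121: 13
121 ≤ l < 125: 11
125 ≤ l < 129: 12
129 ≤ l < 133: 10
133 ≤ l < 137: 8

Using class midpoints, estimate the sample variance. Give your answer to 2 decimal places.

78.55

Midpoints: 107, 111, 115, 119, 123, 127, 131, 135
n = 124, Σfm = 14556, mean = 117.3871
Σfm² = 1718348
Σf(m − x̄)² = Σfm² − (Σfm)²/n = 1718348 − 14556²/124 = 9661.4194
Sample variance = 9661.4194 / 123 = 78.5481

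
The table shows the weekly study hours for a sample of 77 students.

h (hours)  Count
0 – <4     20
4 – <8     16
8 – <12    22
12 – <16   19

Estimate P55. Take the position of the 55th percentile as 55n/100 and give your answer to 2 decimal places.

Cumulative frequencies: 20, 36, 58, 77
n = 77; position = 55n/100 = 42.35.
This falls in the class 8 – <12: L = 8, F = 36, f = 22, h = 4.
55th percentile ≈ 8 + ((42.35 − 36) / 22) × 4 = 9.1545

9.15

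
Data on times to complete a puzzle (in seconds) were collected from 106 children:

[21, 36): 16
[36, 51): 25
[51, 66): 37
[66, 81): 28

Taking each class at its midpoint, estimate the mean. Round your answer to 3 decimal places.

54.396

Midpoints: 28.5, 43.5, 58.5, 73.5
Σfm = 16×28.5 + 25×43.5 + 37×58.5 + 28×73.5 = 5766
n = Σf = 106
Mean = 5766 / 106 = 54.3962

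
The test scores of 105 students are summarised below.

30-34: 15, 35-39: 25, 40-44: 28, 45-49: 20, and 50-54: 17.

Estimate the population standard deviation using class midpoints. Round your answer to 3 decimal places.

6.418

Midpoints: 32, 37, 42, 47, 52
n = 105, Σfm = 4405, mean = 41.9524
Σfm² = 189125
Σf(m − x̄)² = Σfm² − (Σfm)²/n = 189125 − 4405²/105 = 4324.7619
Population variance = 4324.7619 / 105 = 41.1882
Standard deviation = √41.1882 = 6.4178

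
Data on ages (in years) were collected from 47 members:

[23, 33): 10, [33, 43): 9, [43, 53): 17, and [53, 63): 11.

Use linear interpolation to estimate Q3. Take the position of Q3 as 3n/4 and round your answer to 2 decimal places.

Cumulative frequencies: 10, 19, 36, 47
n = 47; position = 3n/4 = 35.25.
This falls in the class [43, 53): L = 43, F = 19, f = 17, h = 10.
Upper quartile ≈ 43 + ((35.25 − 19) / 17) × 10 = 52.5588

52.56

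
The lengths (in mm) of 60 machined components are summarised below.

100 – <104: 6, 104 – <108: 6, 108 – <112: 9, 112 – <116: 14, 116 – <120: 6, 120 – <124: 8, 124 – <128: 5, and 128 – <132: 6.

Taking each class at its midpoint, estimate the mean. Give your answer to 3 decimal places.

115.467

Midpoints: 102, 106, 110, 114, 118, 122, 126, 130
Σfm = 6×102 + 6×106 + 9×110 + 14×114 + 6×118 + 8×122 + 5×126 + 6×130 = 6928
n = Σf = 60
Mean = 6928 / 60 = 115.4667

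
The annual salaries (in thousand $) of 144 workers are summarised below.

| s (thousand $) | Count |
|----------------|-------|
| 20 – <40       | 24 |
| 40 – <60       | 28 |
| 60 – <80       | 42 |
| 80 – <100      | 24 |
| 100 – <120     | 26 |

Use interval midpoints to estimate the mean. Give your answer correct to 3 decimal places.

70.000

Midpoints: 30, 50, 70, 90, 110
Σfm = 24×30 + 28×50 + 42×70 + 24×90 + 26×110 = 10080
n = Σf = 144
Mean = 10080 / 144 = 70.0000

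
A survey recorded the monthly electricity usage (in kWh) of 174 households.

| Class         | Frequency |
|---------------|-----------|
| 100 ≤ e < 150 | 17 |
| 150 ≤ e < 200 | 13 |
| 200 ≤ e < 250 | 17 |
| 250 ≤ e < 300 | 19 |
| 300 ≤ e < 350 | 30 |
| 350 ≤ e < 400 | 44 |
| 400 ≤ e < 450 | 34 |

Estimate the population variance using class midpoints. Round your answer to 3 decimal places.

9235.038

Midpoints: 125, 175, 225, 275, 325, 375, 425
n = 174, Σfm = 54150, mean = 311.2069
Σfm² = 18458750
Σf(m − x̄)² = Σfm² − (Σfm)²/n = 18458750 − 54150²/174 = 1606896.5517
Population variance = 1606896.5517 / 174 = 9235.0377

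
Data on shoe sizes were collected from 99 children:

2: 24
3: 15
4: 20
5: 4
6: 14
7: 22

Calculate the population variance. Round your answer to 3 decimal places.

Values: 2, 3, 4, 5, 6, 7
n = 99, Σfx = 431, mean = 4.3535
Σfx² = 2233
Σf(x − x̄)² = Σfx² − (Σfx)²/n = 2233 − 431²/99 = 356.6263
Population variance = 356.6263 / 99 = 3.6023

3.602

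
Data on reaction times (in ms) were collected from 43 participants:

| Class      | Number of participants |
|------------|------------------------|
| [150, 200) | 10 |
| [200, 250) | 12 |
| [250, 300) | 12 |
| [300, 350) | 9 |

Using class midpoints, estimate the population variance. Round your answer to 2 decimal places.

2831.26

Midpoints: 175, 225, 275, 325
n = 43, Σfm = 10675, mean = 248.2558
Σfm² = 2771875
Σf(m − x̄)² = Σfm² − (Σfm)²/n = 2771875 − 10675²/43 = 121744.1860
Population variance = 121744.1860 / 43 = 2831.2601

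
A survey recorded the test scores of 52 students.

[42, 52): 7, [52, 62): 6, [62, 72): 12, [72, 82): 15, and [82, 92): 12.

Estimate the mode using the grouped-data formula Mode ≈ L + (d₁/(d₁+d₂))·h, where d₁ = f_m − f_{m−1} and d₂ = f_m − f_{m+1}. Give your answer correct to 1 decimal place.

77.0

Modal class: [72, 82) (highest frequency 15).
d₁ = 15 − 12 = 3, d₂ = 15 − 12 = 3
Mode ≈ 72 + (3/(3+3)) × 10 = 72 + 5.0000 = 77.0000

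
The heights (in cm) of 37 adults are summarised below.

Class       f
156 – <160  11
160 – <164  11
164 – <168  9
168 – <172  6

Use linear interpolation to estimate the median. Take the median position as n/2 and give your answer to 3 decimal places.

Cumulative frequencies: 11, 22, 31, 37
n = 37; position = n/2 = 18.5.
This falls in the class 160 – <164: L = 160, F = 11, f = 11, h = 4.
Median ≈ 160 + ((18.5 − 11) / 11) × 4 = 162.7273

162.727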